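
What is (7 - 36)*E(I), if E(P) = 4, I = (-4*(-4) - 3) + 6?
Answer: -116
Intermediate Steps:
I = 19 (I = (16 - 3) + 6 = 13 + 6 = 19)
(7 - 36)*E(I) = (7 - 36)*4 = -29*4 = -116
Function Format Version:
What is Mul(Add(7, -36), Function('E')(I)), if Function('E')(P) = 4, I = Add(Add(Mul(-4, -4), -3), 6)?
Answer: -116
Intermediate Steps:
I = 19 (I = Add(Add(16, -3), 6) = Add(13, 6) = 19)
Mul(Add(7, -36), Function('E')(I)) = Mul(Add(7, -36), 4) = Mul(-29, 4) = -116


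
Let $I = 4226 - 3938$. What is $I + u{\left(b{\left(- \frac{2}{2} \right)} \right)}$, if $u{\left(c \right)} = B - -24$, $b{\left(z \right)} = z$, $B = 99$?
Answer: $411$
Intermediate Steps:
$u{\left(c \right)} = 123$ ($u{\left(c \right)} = 99 - -24 = 99 + 24 = 123$)
$I = 288$
$I + u{\left(b{\left(- \frac{2}{2} \right)} \right)} = 288 + 123 = 411$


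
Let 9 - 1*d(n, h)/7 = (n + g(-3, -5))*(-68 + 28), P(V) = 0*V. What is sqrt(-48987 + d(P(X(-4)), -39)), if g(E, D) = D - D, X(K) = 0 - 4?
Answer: 18*I*sqrt(151) ≈ 221.19*I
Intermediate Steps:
X(K) = -4
P(V) = 0
g(E, D) = 0
d(n, h) = 63 + 280*n (d(n, h) = 63 - 7*(n + 0)*(-68 + 28) = 63 - 7*n*(-40) = 63 - (-280)*n = 63 + 280*n)
sqrt(-48987 + d(P(X(-4)), -39)) = sqrt(-48987 + (63 + 280*0)) = sqrt(-48987 + (63 + 0)) = sqrt(-48987 + 63) = sqrt(-48924) = 18*I*sqrt(151)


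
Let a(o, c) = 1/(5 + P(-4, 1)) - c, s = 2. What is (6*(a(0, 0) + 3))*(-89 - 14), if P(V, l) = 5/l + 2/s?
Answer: -21012/11 ≈ -1910.2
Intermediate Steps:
P(V, l) = 1 + 5/l (P(V, l) = 5/l + 2/2 = 5/l + 2*(½) = 5/l + 1 = 1 + 5/l)
a(o, c) = 1/11 - c (a(o, c) = 1/(5 + (5 + 1)/1) - c = 1/(5 + 1*6) - c = 1/(5 + 6) - c = 1/11 - c)
(6*(a(0, 0) + 3))*(-89 - 14) = (6*((1/11 - 1*0) + 3))*(-89 - 14) = (6*((1/11 + 0) + 3))*(-103) = (6*(1/11 + 3))*(-103) = (6*(34/11))*(-103) = (204/11)*(-103) = -21012/11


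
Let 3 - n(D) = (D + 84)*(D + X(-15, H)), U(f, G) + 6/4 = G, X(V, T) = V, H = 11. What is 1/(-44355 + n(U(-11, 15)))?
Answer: -4/176823 ≈ -2.2621e-5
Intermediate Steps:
U(f, G) = -3/2 + G
n(D) = 3 - (-15 + D)*(84 + D) (n(D) = 3 - (D + 84)*(D - 15) = 3 - (84 + D)*(-15 + D) = 3 - (-15 + D)*(84 + D))
1/(-44355 + n(U(-11, 15))) = 1/(-44355 + (1263 - (-3/2 + 15)² - 69*(-3/2 + 15))) = 1/(-44355 + (1263 - (27/2)² - 69*27/2)) = 1/(-44355 + (1263 - 1*729/4 - 1863/2)) = 1/(-44355 + (1263 - 729/4 - 1863/2)) = 1/(-44355 + 597/4) = 1/(-176823/4) = -4/176823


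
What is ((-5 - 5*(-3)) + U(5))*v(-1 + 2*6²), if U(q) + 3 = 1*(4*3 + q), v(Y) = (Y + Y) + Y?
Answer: 5112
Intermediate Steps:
v(Y) = 3*Y (v(Y) = 2*Y + Y = 3*Y)
U(q) = 9 + q (U(q) = -3 + 1*(4*3 + q) = -3 + 1*(12 + q) = -3 + (12 + q) = 9 + q)
((-5 - 5*(-3)) + U(5))*v(-1 + 2*6²) = ((-5 - 5*(-3)) + (9 + 5))*(3*(-1 + 2*6²)) = ((-5 + 15) + 14)*(3*(-1 + 2*36)) = (10 + 14)*(3*(-1 + 72)) = 24*(3*71) = 24*213 = 5112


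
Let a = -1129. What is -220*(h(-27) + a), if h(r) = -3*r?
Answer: 230560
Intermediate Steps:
-220*(h(-27) + a) = -220*(-3*(-27) - 1129) = -220*(81 - 1129) = -220*(-1048) = 230560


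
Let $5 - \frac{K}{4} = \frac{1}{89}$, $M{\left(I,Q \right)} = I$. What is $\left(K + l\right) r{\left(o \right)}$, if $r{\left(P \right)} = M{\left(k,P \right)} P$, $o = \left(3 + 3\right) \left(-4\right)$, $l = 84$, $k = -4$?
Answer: $\frac{888192}{89} \approx 9979.7$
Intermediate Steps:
$o = -24$ ($o = 6 \left(-4\right) = -24$)
$K = \frac{1776}{89}$ ($K = 20 - \frac{4}{89} = \frac{1776}{89} \approx 19.955$)
$r{\left(P \right)} = - 4 P$
$\left(K + l\right) r{\left(o \right)} = \left(\frac{1776}{89} + 84\right) \left(\left(-4\right) \left(-24\right)\right) = \frac{9252}{89} \cdot 96 = \frac{888192}{89}$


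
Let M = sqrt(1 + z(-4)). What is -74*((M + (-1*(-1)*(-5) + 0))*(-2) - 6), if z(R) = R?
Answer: -296 + 148*I*sqrt(3) ≈ -296.0 + 256.34*I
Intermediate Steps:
M = I*sqrt(3) (M = sqrt(1 - 4) = sqrt(-3) = I*sqrt(3) ≈ 1.732*I)
-74*((M + (-1*(-1)*(-5) + 0))*(-2) - 6) = -74*((I*sqrt(3) + (-1*(-1)*(-5) + 0))*(-2) - 6) = -74*((I*sqrt(3) + (1*(-5) + 0))*(-2) - 6) = -74*((I*sqrt(3) + (-5 + 0))*(-2) - 6) = -74*((I*sqrt(3) - 5)*(-2) - 6) = -74*((-5 + I*sqrt(3))*(-2) - 6) = -74*((10 - 2*I*sqrt(3)) - 6) = -74*(4 - 2*I*sqrt(3)) = -296 + 148*I*sqrt(3)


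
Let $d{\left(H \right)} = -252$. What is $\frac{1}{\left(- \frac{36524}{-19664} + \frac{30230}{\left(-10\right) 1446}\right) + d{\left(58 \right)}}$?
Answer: $- \frac{3554268}{896504357} \approx -0.0039646$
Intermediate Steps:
$\frac{1}{\left(- \frac{36524}{-19664} + \frac{30230}{\left(-10\right) 1446}\right) + d{\left(58 \right)}} = \frac{1}{\left(- \frac{36524}{-19664} + \frac{30230}{\left(-10\right) 1446}\right) - 252} = \frac{1}{\left(\left(-36524\right) \left(- \frac{1}{19664}\right) + \frac{30230}{-14460}\right) - 252} = \frac{1}{\left(\frac{9131}{4916} + 30230 \left(- \frac{1}{14460}\right)\right) - 252} = \frac{1}{\left(\frac{9131}{4916} - \frac{3023}{1446}\right) - 252} = \frac{1}{- \frac{828821}{3554268} - 252} = \frac{1}{- \frac{896504357}{3554268}} = - \frac{3554268}{896504357}$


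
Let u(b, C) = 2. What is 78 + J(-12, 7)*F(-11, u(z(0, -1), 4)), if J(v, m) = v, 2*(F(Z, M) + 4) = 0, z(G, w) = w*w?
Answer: 126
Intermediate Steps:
z(G, w) = w**2
F(Z, M) = -4 (F(Z, M) = -4 + (1/2)*0 = -4 + 0 = -4)
78 + J(-12, 7)*F(-11, u(z(0, -1), 4)) = 78 - 12*(-4) = 78 + 48 = 126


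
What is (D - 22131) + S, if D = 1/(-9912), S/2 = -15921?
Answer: -534980377/9912 ≈ -53973.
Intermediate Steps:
S = -31842 (S = 2*(-15921) = -31842)
D = -1/9912 ≈ -0.00010089
(D - 22131) + S = (-1/9912 - 22131) - 31842 = -219362473/9912 - 31842 = -534980377/9912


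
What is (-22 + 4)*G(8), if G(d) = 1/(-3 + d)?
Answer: -18/5 ≈ -3.6000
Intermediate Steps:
(-22 + 4)*G(8) = (-22 + 4)/(-3 + 8) = -18/5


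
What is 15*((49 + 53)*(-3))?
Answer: -4590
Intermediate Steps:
15*((49 + 53)*(-3)) = 15*(102*(-3)) = 15*(-306) = -4590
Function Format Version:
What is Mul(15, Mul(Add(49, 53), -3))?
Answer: -4590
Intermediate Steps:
Mul(15, Mul(Add(49, 53), -3)) = Mul(15, Mul(102, -3)) = Mul(15, -306) = -4590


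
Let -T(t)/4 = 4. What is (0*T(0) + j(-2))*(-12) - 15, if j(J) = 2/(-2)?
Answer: -3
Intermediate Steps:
T(t) = -16 (T(t) = -4*4 = -16)
j(J) = -1 (j(J) = 2*(-1/2) = -1)
(0*T(0) + j(-2))*(-12) - 15 = (0*(-16) - 1)*(-12) - 15 = (0 - 1)*(-12) - 15 = -1*(-12) - 15 = 12 - 15 = -3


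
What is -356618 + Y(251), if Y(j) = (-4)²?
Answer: -356602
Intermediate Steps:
Y(j) = 16
-356618 + Y(251) = -356618 + 16 = -356602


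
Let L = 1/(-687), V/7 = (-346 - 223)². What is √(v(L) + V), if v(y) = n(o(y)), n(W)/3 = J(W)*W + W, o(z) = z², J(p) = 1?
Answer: √1069636087869/687 ≈ 1505.4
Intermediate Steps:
V = 2266327 (V = 7*(-346 - 223)² = 7*(-569)² = 7*323761 = 2266327)
n(W) = 6*W (n(W) = 3*(1*W + W) = 3*(W + W) = 3*(2*W) = 6*W)
L = -1/687 ≈ -0.0014556
v(y) = 6*y²
√(v(L) + V) = √(6*(-1/687)² + 2266327) = √(6*(1/471969) + 2266327) = √(2/157323 + 2266327) = √(356545362623/157323) = √1069636087869/687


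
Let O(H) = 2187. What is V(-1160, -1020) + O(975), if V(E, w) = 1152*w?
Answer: -1172853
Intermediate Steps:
V(-1160, -1020) + O(975) = 1152*(-1020) + 2187 = -1175040 + 2187 = -1172853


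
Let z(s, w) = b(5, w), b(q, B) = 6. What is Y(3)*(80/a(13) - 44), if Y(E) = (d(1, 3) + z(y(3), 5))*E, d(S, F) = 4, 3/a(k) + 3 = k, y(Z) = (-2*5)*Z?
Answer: 6680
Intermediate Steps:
y(Z) = -10*Z
z(s, w) = 6
a(k) = 3/(-3 + k)
Y(E) = 10*E (Y(E) = (4 + 6)*E = 10*E)
Y(3)*(80/a(13) - 44) = (10*3)*(80/((3/(-3 + 13))) - 44) = 30*(80/((3/10)) - 44) = 30*(80/((3*(⅒))) - 44) = 30*(80/(3/10) - 44) = 30*(80*(10/3) - 44) = 30*(800/3 - 44) = 30*(668/3) = 6680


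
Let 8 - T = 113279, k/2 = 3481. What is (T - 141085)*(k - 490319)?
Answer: 122944753092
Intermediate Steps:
k = 6962 (k = 2*3481 = 6962)
T = -113271 (T = 8 - 1*113279 = 8 - 113279 = -113271)
(T - 141085)*(k - 490319) = (-113271 - 141085)*(6962 - 490319) = -254356*(-483357) = 122944753092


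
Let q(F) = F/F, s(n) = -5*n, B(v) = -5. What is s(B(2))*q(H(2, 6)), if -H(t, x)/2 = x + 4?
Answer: 25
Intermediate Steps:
H(t, x) = -8 - 2*x (H(t, x) = -2*(x + 4) = -2*(4 + x) = -8 - 2*x)
q(F) = 1
s(B(2))*q(H(2, 6)) = -5*(-5)*1 = 25*1 = 25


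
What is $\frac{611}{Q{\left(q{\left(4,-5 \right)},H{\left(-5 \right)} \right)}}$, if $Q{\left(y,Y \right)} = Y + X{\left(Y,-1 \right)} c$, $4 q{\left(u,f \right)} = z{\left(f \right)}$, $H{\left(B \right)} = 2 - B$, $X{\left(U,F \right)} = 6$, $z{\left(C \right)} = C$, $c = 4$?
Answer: $\frac{611}{31} \approx 19.71$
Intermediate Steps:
$q{\left(u,f \right)} = \frac{f}{4}$
$Q{\left(y,Y \right)} = 24 + Y$ ($Q{\left(y,Y \right)} = Y + 6 \cdot 4 = Y + 24 = 24 + Y$)
$\frac{611}{Q{\left(q{\left(4,-5 \right)},H{\left(-5 \right)} \right)}} = \frac{611}{24 + \left(2 - -5\right)} = \frac{611}{24 + \left(2 + 5\right)} = \frac{611}{24 + 7} = \frac{611}{31}$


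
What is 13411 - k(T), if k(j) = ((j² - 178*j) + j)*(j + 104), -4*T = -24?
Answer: 126271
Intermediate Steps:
T = 6 (T = -¼*(-24) = 6)
k(j) = (104 + j)*(j² - 177*j) (k(j) = (j² - 177*j)*(104 + j) = (104 + j)*(j² - 177*j))
13411 - k(T) = 13411 - 6*(-18408 + 6² - 73*6) = 13411 - 6*(-18408 + 36 - 438) = 13411 - 6*(-18810) = 13411 - 1*(-112860) = 13411 + 112860 = 126271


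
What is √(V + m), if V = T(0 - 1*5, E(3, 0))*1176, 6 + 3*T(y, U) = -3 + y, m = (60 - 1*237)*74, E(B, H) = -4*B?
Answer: I*√18586 ≈ 136.33*I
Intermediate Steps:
m = -13098 (m = (60 - 237)*74 = -177*74 = -13098)
T(y, U) = -3 + y/3 (T(y, U) = -2 + (-3 + y)/3 = -2 + (-1 + y/3) = -3 + y/3)
V = -5488 (V = (-3 + (0 - 1*5)/3)*1176 = (-3 + (0 - 5)/3)*1176 = (-3 + (⅓)*(-5))*1176 = (-3 - 5/3)*1176 = -14/3*1176 = -5488)
√(V + m) = √(-5488 - 13098) = √(-18586) = I*√18586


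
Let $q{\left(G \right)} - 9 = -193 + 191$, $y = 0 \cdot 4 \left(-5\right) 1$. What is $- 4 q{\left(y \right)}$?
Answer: $-28$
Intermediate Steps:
$y = 0$ ($y = 0 \left(-5\right) 1 = 0 \cdot 1 = 0$)
$q{\left(G \right)} = 7$ ($q{\left(G \right)} = 9 + \left(-193 + 191\right) = 9 - 2 = 7$)
$- 4 q{\left(y \right)} = \left(-4\right) 7 = -28$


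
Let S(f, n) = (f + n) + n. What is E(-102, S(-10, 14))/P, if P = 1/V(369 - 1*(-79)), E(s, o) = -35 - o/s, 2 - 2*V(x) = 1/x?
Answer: -33115/952 ≈ -34.785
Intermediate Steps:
V(x) = 1 - 1/(2*x)
S(f, n) = f + 2*n
E(s, o) = -35 - o/s
P = 896/895 (P = 1/((-1/2 + (369 - 1*(-79)))/(369 - 1*(-79))) = 1/((-1/2 + (369 + 79))/(369 + 79)) = 1/((-1/2 + 448)/448) = 1/((1/448)*(895/2)) = 1/(895/896) = 896/895 ≈ 1.0011)
E(-102, S(-10, 14))/P = (-35 - 1*(-10 + 2*14)/(-102))/(896/895) = (-35 - 1*(-10 + 28)*(-1/102))*(895/896) = (-35 - 1*18*(-1/102))*(895/896) = (-35 + 3/17)*(895/896) = -592/17*895/896 = -33115/952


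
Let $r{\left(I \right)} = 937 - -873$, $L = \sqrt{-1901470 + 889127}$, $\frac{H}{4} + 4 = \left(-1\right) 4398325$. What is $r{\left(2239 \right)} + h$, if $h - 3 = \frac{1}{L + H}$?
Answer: $\frac{561168405976711471}{309524768888199} - \frac{i \sqrt{1012343}}{309524768888199} \approx 1813.0 - 3.2506 \cdot 10^{-12} i$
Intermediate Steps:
$H = -17593316$ ($H = -16 + 4 \left(\left(-1\right) 4398325\right) = -16 + 4 \left(-4398325\right) = -16 - 17593300 = -17593316$)
$L = i \sqrt{1012343}$ ($L = \sqrt{-1012343} = i \sqrt{1012343} \approx 1006.2 i$)
$h = 3 + \frac{1}{-17593316 + i \sqrt{1012343}}$ ($h = 3 + \frac{1}{i \sqrt{1012343} - 17593316} = 3 + \frac{1}{-17593316 + i \sqrt{1012343}} \approx 3.0 - 3.2506 \cdot 10^{-12} i$)
$r{\left(I \right)} = 1810$ ($r{\left(I \right)} = 937 + 873 = 1810$)
$r{\left(2239 \right)} + h = 1810 + \left(\frac{928574289071281}{309524768888199} - \frac{i \sqrt{1012343}}{309524768888199}\right) = \frac{561168405976711471}{309524768888199} - \frac{i \sqrt{1012343}}{309524768888199}$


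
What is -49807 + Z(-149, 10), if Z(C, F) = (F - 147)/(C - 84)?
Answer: -11604894/233 ≈ -49806.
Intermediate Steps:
Z(C, F) = (-147 + F)/(-84 + C)
-49807 + Z(-149, 10) = -49807 + (-147 + 10)/(-84 - 149) = -49807 - 137/(-233) = -49807 - 1/233*(-137) = -49807 + 137/233 = -11604894/233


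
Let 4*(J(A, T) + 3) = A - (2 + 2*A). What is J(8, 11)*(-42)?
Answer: 231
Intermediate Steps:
J(A, T) = -7/2 - A/4 (J(A, T) = -3 + (A - (2 + 2*A))/4 = -3 + (A + (-2 - 2*A))/4 = -3 + (-2 - A)/4 = -3 + (-½ - A/4) = -7/2 - A/4)
J(8, 11)*(-42) = (-7/2 - ¼*8)*(-42) = (-7/2 - 2)*(-42) = -11/2*(-42) = 231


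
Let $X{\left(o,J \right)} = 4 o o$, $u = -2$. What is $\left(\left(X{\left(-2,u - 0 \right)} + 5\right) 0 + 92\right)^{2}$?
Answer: $8464$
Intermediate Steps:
$X{\left(o,J \right)} = 4 o^{2}$
$\left(\left(X{\left(-2,u - 0 \right)} + 5\right) 0 + 92\right)^{2} = \left(\left(4 \left(-2\right)^{2} + 5\right) 0 + 92\right)^{2} = \left(\left(4 \cdot 4 + 5\right) 0 + 92\right)^{2} = \left(\left(16 + 5\right) 0 + 92\right)^{2} = \left(21 \cdot 0 + 92\right)^{2} = \left(0 + 92\right)^{2} = 92^{2} = 8464$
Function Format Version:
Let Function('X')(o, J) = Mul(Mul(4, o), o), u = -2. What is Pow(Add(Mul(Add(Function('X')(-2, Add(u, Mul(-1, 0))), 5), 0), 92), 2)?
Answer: 8464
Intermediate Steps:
Function('X')(o, J) = Mul(4, Pow(o, 2))
Pow(Add(Mul(Add(Function('X')(-2, Add(u, Mul(-1, 0))), 5), 0), 92), 2) = Pow(Add(Mul(Add(Mul(4, Pow(-2, 2)), 5), 0), 92), 2) = Pow(Add(Mul(Add(Mul(4, 4), 5), 0), 92), 2) = Pow(Add(Mul(Add(16, 5), 0), 92), 2) = Pow(Add(Mul(21, 0), 92), 2) = Pow(Add(0, 92), 2) = Pow(92, 2) = 8464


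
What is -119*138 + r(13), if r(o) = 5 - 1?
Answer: -16418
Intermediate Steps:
r(o) = 4
-119*138 + r(13) = -119*138 + 4 = -16422 + 4 = -16418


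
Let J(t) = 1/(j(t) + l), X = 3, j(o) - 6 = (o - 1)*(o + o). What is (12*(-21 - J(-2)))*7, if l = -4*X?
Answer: -1778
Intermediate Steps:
j(o) = 6 + 2*o*(-1 + o) (j(o) = 6 + (o - 1)*(o + o) = 6 + (-1 + o)*(2*o) = 6 + 2*o*(-1 + o))
l = -12 (l = -4*3 = -12)
J(t) = 1/(-6 - 2*t + 2*t²) (J(t) = 1/((6 - 2*t + 2*t²) - 12) = 1/(-6 - 2*t + 2*t²))
(12*(-21 - J(-2)))*7 = (12*(-21 - 1/(2*(-3 + (-2)² - 1*(-2)))))*7 = (12*(-21 - 1/(2*(-3 + 4 + 2))))*7 = (12*(-21 - 1/(2*3)))*7 = (12*(-21 - 1*⅙))*7 = (12*(-21 - ⅙))*7 = (12*(-127/6))*7 = -254*7 = -1778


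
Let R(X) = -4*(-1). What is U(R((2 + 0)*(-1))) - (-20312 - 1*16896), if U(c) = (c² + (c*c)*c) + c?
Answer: 37292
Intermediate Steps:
R(X) = 4
U(c) = c + c² + c³ (U(c) = (c² + c²*c) + c = (c² + c³) + c = c + c² + c³)
U(R((2 + 0)*(-1))) - (-20312 - 1*16896) = 4*(1 + 4 + 4²) - (-20312 - 1*16896) = 4*(1 + 4 + 16) - (-20312 - 16896) = 4*21 - 1*(-37208) = 84 + 37208 = 37292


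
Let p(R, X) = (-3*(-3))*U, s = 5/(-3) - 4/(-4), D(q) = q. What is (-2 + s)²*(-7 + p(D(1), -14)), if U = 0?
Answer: -448/9 ≈ -49.778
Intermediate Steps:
s = -⅔ (s = 5*(-⅓) - 4*(-¼) = -5/3 + 1 = -⅔ ≈ -0.66667)
p(R, X) = 0 (p(R, X) = -3*(-3)*0 = 9*0 = 0)
(-2 + s)²*(-7 + p(D(1), -14)) = (-2 - ⅔)²*(-7 + 0) = (-8/3)²*(-7) = (64/9)*(-7) = -448/9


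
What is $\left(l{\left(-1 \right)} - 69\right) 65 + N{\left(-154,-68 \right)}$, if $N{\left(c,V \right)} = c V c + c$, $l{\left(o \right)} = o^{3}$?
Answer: $-1617392$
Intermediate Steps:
$N{\left(c,V \right)} = c + V c^{2}$ ($N{\left(c,V \right)} = V c c + c = V c^{2} + c = c + V c^{2}$)
$\left(l{\left(-1 \right)} - 69\right) 65 + N{\left(-154,-68 \right)} = \left(\left(-1\right)^{3} - 69\right) 65 - 154 \left(1 - -10472\right) = \left(-1 - 69\right) 65 - 154 \left(1 + 10472\right) = \left(-70\right) 65 - 1612842 = -4550 - 1612842 = -1617392$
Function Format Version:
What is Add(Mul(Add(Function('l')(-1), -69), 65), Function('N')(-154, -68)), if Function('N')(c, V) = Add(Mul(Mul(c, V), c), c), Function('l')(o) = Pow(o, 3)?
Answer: -1617392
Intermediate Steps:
Function('N')(c, V) = Add(c, Mul(V, Pow(c, 2))) (Function('N')(c, V) = Add(Mul(Mul(V, c), c), c) = Add(Mul(V, Pow(c, 2)), c) = Add(c, Mul(V, Pow(c, 2))))
Add(Mul(Add(Function('l')(-1), -69), 65), Function('N')(-154, -68)) = Add(Mul(Add(Pow(-1, 3), -69), 65), Mul(-154, Add(1, Mul(-68, -154)))) = Add(Mul(Add(-1, -69), 65), Mul(-154, Add(1, 10472))) = Add(Mul(-70, 65), Mul(-154, 10473)) = Add(-4550, -1612842) = -1617392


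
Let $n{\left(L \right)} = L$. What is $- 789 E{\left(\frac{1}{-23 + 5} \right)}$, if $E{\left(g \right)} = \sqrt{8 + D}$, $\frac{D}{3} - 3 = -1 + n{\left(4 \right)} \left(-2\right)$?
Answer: $- 789 i \sqrt{10} \approx - 2495.0 i$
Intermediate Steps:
$D = -18$ ($D = 9 + 3 \left(-1 + 4 \left(-2\right)\right) = 9 + 3 \left(-1 - 8\right) = 9 + 3 \left(-9\right) = 9 - 27 = -18$)
$E{\left(g \right)} = i \sqrt{10}$ ($E{\left(g \right)} = \sqrt{8 - 18} = \sqrt{-10} = i \sqrt{10}$)
$- 789 E{\left(\frac{1}{-23 + 5} \right)} = - 789 i \sqrt{10}$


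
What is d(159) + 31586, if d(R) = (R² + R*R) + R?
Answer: 82307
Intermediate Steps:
d(R) = R + 2*R² (d(R) = (R² + R²) + R = 2*R² + R = R + 2*R²)
d(159) + 31586 = 159*(1 + 2*159) + 31586 = 159*(1 + 318) + 31586 = 159*319 + 31586 = 50721 + 31586 = 82307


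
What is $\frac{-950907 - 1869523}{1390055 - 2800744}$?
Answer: $\frac{2820430}{1410689} \approx 1.9993$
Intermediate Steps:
$\frac{-950907 - 1869523}{1390055 - 2800744} = - \frac{2820430}{-1410689} = \left(-2820430\right) \left(- \frac{1}{1410689}\right) = \frac{2820430}{1410689}$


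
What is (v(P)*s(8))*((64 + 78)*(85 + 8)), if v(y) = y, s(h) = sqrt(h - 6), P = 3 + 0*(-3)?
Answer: 39618*sqrt(2) ≈ 56028.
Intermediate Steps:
P = 3 (P = 3 + 0 = 3)
s(h) = sqrt(-6 + h)
(v(P)*s(8))*((64 + 78)*(85 + 8)) = (3*sqrt(-6 + 8))*((64 + 78)*(85 + 8)) = (3*sqrt(2))*(142*93) = (3*sqrt(2))*13206 = 39618*sqrt(2)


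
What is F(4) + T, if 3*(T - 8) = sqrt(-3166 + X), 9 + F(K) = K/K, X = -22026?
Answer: 2*I*sqrt(6298)/3 ≈ 52.907*I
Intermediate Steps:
F(K) = -8 (F(K) = -9 + K/K = -9 + 1 = -8)
T = 8 + 2*I*sqrt(6298)/3 (T = 8 + sqrt(-3166 - 22026)/3 = 8 + sqrt(-25192)/3 = 8 + (2*I*sqrt(6298))/3 = 8 + 2*I*sqrt(6298)/3 ≈ 8.0 + 52.907*I)
F(4) + T = -8 + (8 + 2*I*sqrt(6298)/3) = 2*I*sqrt(6298)/3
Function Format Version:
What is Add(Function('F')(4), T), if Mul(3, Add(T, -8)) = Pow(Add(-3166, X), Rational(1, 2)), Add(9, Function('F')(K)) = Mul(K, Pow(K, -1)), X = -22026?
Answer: Mul(Rational(2, 3), I, Pow(6298, Rational(1, 2))) ≈ Mul(52.907, I)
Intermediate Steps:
Function('F')(K) = -8 (Function('F')(K) = Add(-9, Mul(K, Pow(K, -1))) = Add(-9, 1) = -8)
T = Add(8, Mul(Rational(2, 3), I, Pow(6298, Rational(1, 2)))) (T = Add(8, Mul(Rational(1, 3), Pow(Add(-3166, -22026), Rational(1, 2)))) = Add(8, Mul(Rational(1, 3), Pow(-25192, Rational(1, 2)))) = Add(8, Mul(Rational(1, 3), Mul(2, I, Pow(6298, Rational(1, 2))))) = Add(8, Mul(Rational(2, 3), I, Pow(6298, Rational(1, 2)))) ≈ Add(8.0000, Mul(52.907, I)))
Add(Function('F')(4), T) = Add(-8, Add(8, Mul(Rational(2, 3), I, Pow(6298, Rational(1, 2))))) = Mul(Rational(2, 3), I, Pow(6298, Rational(1, 2)))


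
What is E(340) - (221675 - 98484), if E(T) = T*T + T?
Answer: -7251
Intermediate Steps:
E(T) = T + T**2 (E(T) = T**2 + T = T + T**2)
E(340) - (221675 - 98484) = 340*(1 + 340) - (221675 - 98484) = 340*341 - 1*123191 = 115940 - 123191 = -7251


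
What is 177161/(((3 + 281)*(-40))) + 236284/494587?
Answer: -84937341267/5618508320 ≈ -15.117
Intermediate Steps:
177161/(((3 + 281)*(-40))) + 236284/494587 = 177161/((284*(-40))) + 236284*(1/494587) = 177161/(-11360) + 236284/494587 = 177161*(-1/11360) + 236284/494587 = -177161/11360 + 236284/494587 = -84937341267/5618508320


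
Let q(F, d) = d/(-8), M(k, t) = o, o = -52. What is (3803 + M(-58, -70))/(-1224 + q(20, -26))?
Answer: -15004/4883 ≈ -3.0727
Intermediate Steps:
M(k, t) = -52
q(F, d) = -d/8 (q(F, d) = d*(-1/8) = -d/8)
(3803 + M(-58, -70))/(-1224 + q(20, -26)) = (3803 - 52)/(-1224 - 1/8*(-26)) = 3751/(-1224 + 13/4) = 3751/(-4883/4) = 3751*(-4/4883) = -15004/4883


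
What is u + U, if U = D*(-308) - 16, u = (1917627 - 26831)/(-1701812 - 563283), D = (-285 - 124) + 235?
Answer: 121352838924/2265095 ≈ 53575.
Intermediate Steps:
D = -174 (D = -409 + 235 = -174)
u = -1890796/2265095 (u = 1890796/(-2265095) = 1890796*(-1/2265095) = -1890796/2265095 ≈ -0.83475)
U = 53576 (U = -174*(-308) - 16 = 53592 - 16 = 53576)
u + U = -1890796/2265095 + 53576 = 121352838924/2265095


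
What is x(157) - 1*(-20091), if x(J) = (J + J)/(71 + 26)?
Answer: 1949141/97 ≈ 20094.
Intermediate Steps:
x(J) = 2*J/97 (x(J) = (2*J)/97 = (2*J)*(1/97) = 2*J/97)
x(157) - 1*(-20091) = (2/97)*157 - 1*(-20091) = 314/97 + 20091 = 1949141/97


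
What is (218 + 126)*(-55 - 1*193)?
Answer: -85312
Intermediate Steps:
(218 + 126)*(-55 - 1*193) = 344*(-55 - 193) = 344*(-248) = -85312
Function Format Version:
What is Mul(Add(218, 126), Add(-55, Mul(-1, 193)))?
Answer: -85312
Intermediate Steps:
Mul(Add(218, 126), Add(-55, Mul(-1, 193))) = Mul(344, Add(-55, -193)) = Mul(344, -248) = -85312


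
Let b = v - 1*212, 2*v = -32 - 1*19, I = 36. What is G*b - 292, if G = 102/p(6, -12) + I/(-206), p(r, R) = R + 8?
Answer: 2391971/412 ≈ 5805.8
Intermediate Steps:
p(r, R) = 8 + R
v = -51/2 (v = (-32 - 1*19)/2 = (-32 - 19)/2 = (½)*(-51) = -51/2 ≈ -25.500)
G = -5289/206 (G = 102/(8 - 12) + 36/(-206) = 102/(-4) + 36*(-1/206) = 102*(-¼) - 18/103 = -51/2 - 18/103 = -5289/206 ≈ -25.675)
b = -475/2 (b = -51/2 - 1*212 = -51/2 - 212 = -475/2 ≈ -237.50)
G*b - 292 = -5289/206*(-475/2) - 292 = 2512275/412 - 292 = 2391971/412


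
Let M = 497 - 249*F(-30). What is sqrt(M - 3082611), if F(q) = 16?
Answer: I*sqrt(3086098) ≈ 1756.7*I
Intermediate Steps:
M = -3487 (M = 497 - 249*16 = 497 - 3984 = -3487)
sqrt(M - 3082611) = sqrt(-3487 - 3082611) = sqrt(-3086098) = I*sqrt(3086098)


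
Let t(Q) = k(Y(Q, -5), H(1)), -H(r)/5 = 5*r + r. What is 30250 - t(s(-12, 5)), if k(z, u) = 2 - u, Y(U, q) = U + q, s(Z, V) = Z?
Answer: 30218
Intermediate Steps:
H(r) = -30*r (H(r) = -5*(5*r + r) = -30*r)
t(Q) = 32 (t(Q) = 2 - (-30) = 2 - 1*(-30) = 2 + 30 = 32)
30250 - t(s(-12, 5)) = 30250 - 1*32 = 30250 - 32 = 30218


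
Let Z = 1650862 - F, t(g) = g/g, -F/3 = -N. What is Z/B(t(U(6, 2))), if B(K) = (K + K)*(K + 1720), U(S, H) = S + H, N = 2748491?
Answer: -6594611/3442 ≈ -1915.9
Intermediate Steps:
F = 8245473 (F = -(-3)*2748491 = -3*(-2748491) = 8245473)
U(S, H) = H + S
t(g) = 1
B(K) = 2*K*(1720 + K) (B(K) = (2*K)*(1720 + K) = 2*K*(1720 + K))
Z = -6594611 (Z = 1650862 - 1*8245473 = 1650862 - 8245473 = -6594611)
Z/B(t(U(6, 2))) = -6594611*1/(2*(1720 + 1)) = -6594611/(2*1*1721) = -6594611/3442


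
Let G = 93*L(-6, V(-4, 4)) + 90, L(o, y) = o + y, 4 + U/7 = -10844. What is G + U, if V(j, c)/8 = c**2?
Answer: -64500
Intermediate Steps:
V(j, c) = 8*c**2
U = -75936 (U = -28 + 7*(-10844) = -28 - 75908 = -75936)
G = 11436 (G = 93*(-6 + 8*4**2) + 90 = 93*(-6 + 8*16) + 90 = 93*(-6 + 128) + 90 = 93*122 + 90 = 11346 + 90 = 11436)
G + U = 11436 - 75936 = -64500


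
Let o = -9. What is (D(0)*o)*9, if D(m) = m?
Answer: 0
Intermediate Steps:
(D(0)*o)*9 = (0*(-9))*9 = 0*9 = 0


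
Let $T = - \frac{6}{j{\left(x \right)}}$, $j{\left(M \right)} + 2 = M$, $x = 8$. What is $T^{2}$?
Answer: $1$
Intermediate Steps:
$j{\left(M \right)} = -2 + M$
$T = -1$ ($T = - \frac{6}{-2 + 8} = - \frac{6}{6} = \left(-6\right) \frac{1}{6} = -1$)
$T^{2} = \left(-1\right)^{2} = 1$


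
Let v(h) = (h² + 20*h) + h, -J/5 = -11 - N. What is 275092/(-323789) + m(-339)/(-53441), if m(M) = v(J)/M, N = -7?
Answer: -4983438435928/5865923094711 ≈ -0.84956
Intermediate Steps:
J = 20 (J = -5*(-11 - 1*(-7)) = -5*(-11 + 7) = -5*(-4) = 20)
v(h) = h² + 21*h
m(M) = 820/M (m(M) = (20*(21 + 20))/M = (20*41)/M = 820/M)
275092/(-323789) + m(-339)/(-53441) = 275092/(-323789) + (820/(-339))/(-53441) = 275092*(-1/323789) + (820*(-1/339))*(-1/53441) = -275092/323789 - 820/339*(-1/53441) = -275092/323789 + 820/18116499 = -4983438435928/5865923094711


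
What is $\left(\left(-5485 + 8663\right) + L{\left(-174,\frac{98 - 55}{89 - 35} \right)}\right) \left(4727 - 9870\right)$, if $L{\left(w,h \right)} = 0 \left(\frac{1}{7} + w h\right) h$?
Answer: $-16344454$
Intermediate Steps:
$L{\left(w,h \right)} = 0$ ($L{\left(w,h \right)} = 0 \left(\frac{1}{7} + h w\right) h = 0 h = 0$)
$\left(\left(-5485 + 8663\right) + L{\left(-174,\frac{98 - 55}{89 - 35} \right)}\right) \left(4727 - 9870\right) = \left(\left(-5485 + 8663\right) + 0\right) \left(4727 - 9870\right) = \left(3178 + 0\right) \left(-5143\right) = 3178 \left(-5143\right) = -16344454$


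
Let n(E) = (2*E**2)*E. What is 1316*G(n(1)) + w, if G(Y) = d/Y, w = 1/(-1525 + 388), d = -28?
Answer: -20948089/1137 ≈ -18424.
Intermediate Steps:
n(E) = 2*E**3
w = -1/1137 (w = 1/(-1137) = -1/1137 ≈ -0.00087951)
G(Y) = -28/Y
1316*G(n(1)) + w = 1316*(-28/(2*1**3)) - 1/1137 = 1316*(-28/(2*1)) - 1/1137 = 1316*(-28/2) - 1/1137 = 1316*(-28*1/2) - 1/1137 = 1316*(-14) - 1/1137 = -18424 - 1/1137 = -20948089/1137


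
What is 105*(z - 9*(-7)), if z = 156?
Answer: 22995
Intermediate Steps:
105*(z - 9*(-7)) = 105*(156 - 9*(-7)) = 105*(156 + 63) = 105*219 = 22995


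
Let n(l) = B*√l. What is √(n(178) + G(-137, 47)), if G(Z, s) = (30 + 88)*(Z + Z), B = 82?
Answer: √(-32332 + 82*√178) ≈ 176.74*I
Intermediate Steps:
n(l) = 82*√l
G(Z, s) = 236*Z (G(Z, s) = 118*(2*Z) = 236*Z)
√(n(178) + G(-137, 47)) = √(82*√178 + 236*(-137)) = √(82*√178 - 32332) = √(-32332 + 82*√178)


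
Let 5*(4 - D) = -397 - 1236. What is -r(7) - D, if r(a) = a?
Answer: -1688/5 ≈ -337.60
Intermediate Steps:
D = 1653/5 (D = 4 - (-397 - 1236)/5 = 4 - ⅕*(-1633) = 4 + 1633/5 = 1653/5 ≈ 330.60)
-r(7) - D = -1*7 - 1*1653/5 = -7 - 1653/5 = -1688/5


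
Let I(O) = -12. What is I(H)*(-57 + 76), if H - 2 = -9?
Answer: -228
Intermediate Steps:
H = -7 (H = 2 - 9 = -7)
I(H)*(-57 + 76) = -12*(-57 + 76) = -12*19 = -228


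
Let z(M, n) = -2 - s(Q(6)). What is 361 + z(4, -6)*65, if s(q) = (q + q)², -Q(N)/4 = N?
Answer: -149529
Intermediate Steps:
Q(N) = -4*N
s(q) = 4*q² (s(q) = (2*q)² = 4*q²)
z(M, n) = -2306 (z(M, n) = -2 - 4*(-4*6)² = -2 - 4*(-24)² = -2 - 4*576 = -2 - 1*2304 = -2 - 2304 = -2306)
361 + z(4, -6)*65 = 361 - 2306*65 = 361 - 149890 = -149529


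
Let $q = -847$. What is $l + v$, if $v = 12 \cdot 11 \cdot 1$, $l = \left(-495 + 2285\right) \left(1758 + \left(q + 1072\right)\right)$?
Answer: $3549702$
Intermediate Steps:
$l = 3549570$ ($l = \left(-495 + 2285\right) \left(1758 + \left(-847 + 1072\right)\right) = 1790 \left(1758 + 225\right) = 1790 \cdot 1983 = 3549570$)
$v = 132$ ($v = 132 \cdot 1 = 132$)
$l + v = 3549570 + 132 = 3549702$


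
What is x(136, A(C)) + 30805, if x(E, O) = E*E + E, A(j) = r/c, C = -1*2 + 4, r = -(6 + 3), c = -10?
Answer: 49437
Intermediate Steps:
r = -9 (r = -1*9 = -9)
C = 2 (C = -2 + 4 = 2)
A(j) = 9/10 (A(j) = -9/(-10) = -9*(-1/10) = 9/10)
x(E, O) = E + E**2 (x(E, O) = E**2 + E = E + E**2)
x(136, A(C)) + 30805 = 136*(1 + 136) + 30805 = 136*137 + 30805 = 18632 + 30805 = 49437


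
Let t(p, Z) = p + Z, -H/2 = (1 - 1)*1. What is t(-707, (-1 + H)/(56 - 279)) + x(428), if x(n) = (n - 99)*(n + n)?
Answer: 62644492/223 ≈ 2.8092e+5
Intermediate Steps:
x(n) = 2*n*(-99 + n) (x(n) = (-99 + n)*(2*n) = 2*n*(-99 + n))
H = 0 (H = -2*(1 - 1) = -0 = -2*0 = 0)
t(p, Z) = Z + p
t(-707, (-1 + H)/(56 - 279)) + x(428) = ((-1 + 0)/(56 - 279) - 707) + 2*428*(-99 + 428) = (-1/(-223) - 707) + 2*428*329 = (-1*(-1/223) - 707) + 281624 = (1/223 - 707) + 281624 = -157660/223 + 281624 = 62644492/223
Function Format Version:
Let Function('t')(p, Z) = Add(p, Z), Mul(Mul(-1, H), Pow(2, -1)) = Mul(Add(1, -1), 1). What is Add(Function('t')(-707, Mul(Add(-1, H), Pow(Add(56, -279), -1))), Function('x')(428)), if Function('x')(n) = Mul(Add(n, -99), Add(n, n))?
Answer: Rational(62644492, 223) ≈ 2.8092e+5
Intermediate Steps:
Function('x')(n) = Mul(2, n, Add(-99, n)) (Function('x')(n) = Mul(Add(-99, n), Mul(2, n)) = Mul(2, n, Add(-99, n)))
H = 0 (H = Mul(-2, Mul(Add(1, -1), 1)) = Mul(-2, Mul(0, 1)) = Mul(-2, 0) = 0)
Function('t')(p, Z) = Add(Z, p)
Add(Function('t')(-707, Mul(Add(-1, H), Pow(Add(56, -279), -1))), Function('x')(428)) = Add(Add(Mul(Add(-1, 0), Pow(Add(56, -279), -1)), -707), Mul(2, 428, Add(-99, 428))) = Add(Add(Mul(-1, Pow(-223, -1)), -707), Mul(2, 428, 329)) = Add(Add(Mul(-1, Rational(-1, 223)), -707), 281624) = Add(Add(Rational(1, 223), -707), 281624) = Add(Rational(-157660, 223), 281624) = Rational(62644492, 223)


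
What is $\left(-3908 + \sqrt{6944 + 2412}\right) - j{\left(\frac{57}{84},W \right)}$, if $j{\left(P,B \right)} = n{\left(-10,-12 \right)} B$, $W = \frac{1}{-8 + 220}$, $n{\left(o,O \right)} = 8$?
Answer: $- \frac{207126}{53} + 2 \sqrt{2339} \approx -3811.3$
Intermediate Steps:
$W = \frac{1}{212} \approx 0.004717$
$j{\left(P,B \right)} = 8 B$
$\left(-3908 + \sqrt{6944 + 2412}\right) - j{\left(\frac{57}{84},W \right)} = \left(-3908 + \sqrt{6944 + 2412}\right) - 8 \cdot \frac{1}{212} = \left(-3908 + \sqrt{9356}\right) - \frac{2}{53} = \left(-3908 + 2 \sqrt{2339}\right) - \frac{2}{53} = - \frac{207126}{53} + 2 \sqrt{2339}$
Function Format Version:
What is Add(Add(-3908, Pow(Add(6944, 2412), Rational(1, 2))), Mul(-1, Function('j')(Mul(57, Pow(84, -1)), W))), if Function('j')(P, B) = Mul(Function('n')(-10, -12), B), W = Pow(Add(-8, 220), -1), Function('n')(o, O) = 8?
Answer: Add(Rational(-207126, 53), Mul(2, Pow(2339, Rational(1, 2)))) ≈ -3811.3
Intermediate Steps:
W = Rational(1, 212) (W = Pow(212, -1) = Rational(1, 212) ≈ 0.0047170)
Function('j')(P, B) = Mul(8, B)
Add(Add(-3908, Pow(Add(6944, 2412), Rational(1, 2))), Mul(-1, Function('j')(Mul(57, Pow(84, -1)), W))) = Add(Add(-3908, Pow(Add(6944, 2412), Rational(1, 2))), Mul(-1, Mul(8, Rational(1, 212)))) = Add(Add(-3908, Pow(9356, Rational(1, 2))), Mul(-1, Rational(2, 53))) = Add(Add(-3908, Mul(2, Pow(2339, Rational(1, 2)))), Rational(-2, 53)) = Add(Rational(-207126, 53), Mul(2, Pow(2339, Rational(1, 2))))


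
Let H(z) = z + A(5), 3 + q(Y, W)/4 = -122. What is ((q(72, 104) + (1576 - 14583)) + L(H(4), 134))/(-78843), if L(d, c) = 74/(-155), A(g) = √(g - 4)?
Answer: 2093659/12220665 ≈ 0.17132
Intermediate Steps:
q(Y, W) = -500 (q(Y, W) = -12 + 4*(-122) = -12 - 488 = -500)
A(g) = √(-4 + g)
H(z) = 1 + z (H(z) = z + √(-4 + 5) = z + √1 = z + 1 = 1 + z)
L(d, c) = -74/155 (L(d, c) = 74*(-1/155) = -74/155)
((q(72, 104) + (1576 - 14583)) + L(H(4), 134))/(-78843) = ((-500 + (1576 - 14583)) - 74/155)/(-78843) = ((-500 - 13007) - 74/155)*(-1/78843) = (-13507 - 74/155)*(-1/78843) = -2093659/155*(-1/78843) = 2093659/12220665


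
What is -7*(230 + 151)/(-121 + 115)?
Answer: 889/2 ≈ 444.50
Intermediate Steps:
-7*(230 + 151)/(-121 + 115) = -2667/(-6) = -2667*(-1)/6 = -7*(-127/2) = 889/2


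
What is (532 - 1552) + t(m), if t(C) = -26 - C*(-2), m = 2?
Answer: -1042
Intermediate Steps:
t(C) = -26 + 2*C (t(C) = -26 - (-2)*C = -26 + 2*C)
(532 - 1552) + t(m) = (532 - 1552) + (-26 + 2*2) = -1020 + (-26 + 4) = -1020 - 22 = -1042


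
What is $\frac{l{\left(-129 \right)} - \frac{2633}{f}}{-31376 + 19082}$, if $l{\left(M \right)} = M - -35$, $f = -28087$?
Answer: $\frac{2637545}{345301578} \approx 0.0076384$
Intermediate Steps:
$l{\left(M \right)} = 35 + M$ ($l{\left(M \right)} = M + 35 = 35 + M$)
$\frac{l{\left(-129 \right)} - \frac{2633}{f}}{-31376 + 19082} = \frac{\left(35 - 129\right) - \frac{2633}{-28087}}{-31376 + 19082} = \frac{-94 - - \frac{2633}{28087}}{-12294} = \left(-94 + \frac{2633}{28087}\right) \left(- \frac{1}{12294}\right) = \left(- \frac{2637545}{28087}\right) \left(- \frac{1}{12294}\right) = \frac{2637545}{345301578}$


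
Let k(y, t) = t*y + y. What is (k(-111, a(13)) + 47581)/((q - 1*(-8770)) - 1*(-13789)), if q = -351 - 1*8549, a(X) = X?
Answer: 46027/13659 ≈ 3.3697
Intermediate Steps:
q = -8900 (q = -351 - 8549 = -8900)
k(y, t) = y + t*y
(k(-111, a(13)) + 47581)/((q - 1*(-8770)) - 1*(-13789)) = (-111*(1 + 13) + 47581)/((-8900 - 1*(-8770)) - 1*(-13789)) = (-111*14 + 47581)/((-8900 + 8770) + 13789) = (-1554 + 47581)/(-130 + 13789) = 46027/13659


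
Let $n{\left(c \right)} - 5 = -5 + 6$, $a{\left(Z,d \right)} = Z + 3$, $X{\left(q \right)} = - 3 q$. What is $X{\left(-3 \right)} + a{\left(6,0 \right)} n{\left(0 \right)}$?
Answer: $63$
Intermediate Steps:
$a{\left(Z,d \right)} = 3 + Z$
$n{\left(c \right)} = 6$ ($n{\left(c \right)} = 5 + \left(-5 + 6\right) = 5 + 1 = 6$)
$X{\left(-3 \right)} + a{\left(6,0 \right)} n{\left(0 \right)} = \left(-3\right) \left(-3\right) + \left(3 + 6\right) 6 = 9 + 9 \cdot 6 = 9 + 54 = 63$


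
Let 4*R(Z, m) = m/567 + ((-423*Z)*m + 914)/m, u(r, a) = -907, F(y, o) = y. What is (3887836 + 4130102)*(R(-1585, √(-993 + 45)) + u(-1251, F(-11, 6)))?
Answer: 2673288771363/2 - 38403695815*I*√237/9954 ≈ 1.3366e+12 - 5.9395e+7*I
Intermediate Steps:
R(Z, m) = m/2268 + (914 - 423*Z*m)/(4*m) (R(Z, m) = (m/567 + ((-423*Z)*m + 914)/m)/4 = (m*(1/567) + (-423*Z*m + 914)/m)/4 = (m/567 + (914 - 423*Z*m)/m)/4 = m/2268 + (914 - 423*Z*m)/(4*m))
(3887836 + 4130102)*(R(-1585, √(-993 + 45)) + u(-1251, F(-11, 6))) = (3887836 + 4130102)*((518238 - √(-993 + 45)*(-√(-993 + 45) + 239841*(-1585)))/(2268*(√(-993 + 45))) - 907) = 8017938*((518238 - √(-948)*(-√(-948) - 380147985))/(2268*(√(-948))) - 907) = 8017938*((518238 - 2*I*√237*(-2*I*√237 - 380147985))/(2268*((2*I*√237))) - 907) = 8017938*((-I*√237/474)*(518238 - 2*I*√237*(-2*I*√237 - 380147985))/2268 - 907) = 8017938*((-I*√237/474)*(518238 - 2*I*√237*(-380147985 - 2*I*√237))/2268 - 907) = 8017938*(-I*√237*(518238 - 2*I*√237*(-380147985 - 2*I*√237))/1075032 - 907) = 8017938*(-907 - I*√237*(518238 - 2*I*√237*(-380147985 - 2*I*√237))/1075032) = -7272269766 - 445441*I*√237*(518238 - 2*I*√237*(-380147985 - 2*I*√237))/59724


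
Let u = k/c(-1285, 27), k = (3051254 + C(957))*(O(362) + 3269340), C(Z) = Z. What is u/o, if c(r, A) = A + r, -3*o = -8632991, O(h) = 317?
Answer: -29939049184881/10860302678 ≈ -2756.7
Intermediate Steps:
o = 8632991/3 (o = -⅓*(-8632991) = 8632991/3 ≈ 2.8777e+6)
k = 9979683061627 (k = (3051254 + 957)*(317 + 3269340) = 3052211*3269657 = 9979683061627)
u = -9979683061627/1258 (u = 9979683061627/(27 - 1285) = 9979683061627/(-1258) = 9979683061627*(-1/1258) = -9979683061627/1258 ≈ -7.9330e+9)
u/o = -9979683061627/(1258*8632991/3) = -9979683061627/1258*3/8632991 = -29939049184881/10860302678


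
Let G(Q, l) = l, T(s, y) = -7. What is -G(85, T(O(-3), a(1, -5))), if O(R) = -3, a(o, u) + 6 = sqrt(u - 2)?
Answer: 7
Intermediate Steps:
a(o, u) = -6 + sqrt(-2 + u) (a(o, u) = -6 + sqrt(u - 2) = -6 + sqrt(-2 + u))
-G(85, T(O(-3), a(1, -5))) = -1*(-7) = 7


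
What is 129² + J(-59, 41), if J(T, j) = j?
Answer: 16682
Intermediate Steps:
129² + J(-59, 41) = 129² + 41 = 16641 + 41 = 16682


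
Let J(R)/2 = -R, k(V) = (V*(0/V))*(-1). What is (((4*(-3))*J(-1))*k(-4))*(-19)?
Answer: 0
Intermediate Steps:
k(V) = 0 (k(V) = (V*0)*(-1) = 0*(-1) = 0)
J(R) = -2*R (J(R) = 2*(-R) = -2*R)
(((4*(-3))*J(-1))*k(-4))*(-19) = (((4*(-3))*(-2*(-1)))*0)*(-19) = (-12*2*0)*(-19) = -24*0*(-19) = 0*(-19) = 0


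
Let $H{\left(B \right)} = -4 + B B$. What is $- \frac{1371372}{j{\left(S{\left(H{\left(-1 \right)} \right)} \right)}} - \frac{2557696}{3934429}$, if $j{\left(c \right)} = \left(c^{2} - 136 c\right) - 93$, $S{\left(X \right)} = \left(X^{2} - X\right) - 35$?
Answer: $- \frac{450390116261}{1168525413} \approx -385.43$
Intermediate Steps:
$H{\left(B \right)} = -4 + B^{2}$
$S{\left(X \right)} = -35 + X^{2} - X$
$j{\left(c \right)} = -93 + c^{2} - 136 c$
$- \frac{1371372}{j{\left(S{\left(H{\left(-1 \right)} \right)} \right)}} - \frac{2557696}{3934429} = - \frac{1371372}{-93 + \left(-35 + \left(-4 + \left(-1\right)^{2}\right)^{2} - \left(-4 + \left(-1\right)^{2}\right)\right)^{2} - 136 \left(-35 + \left(-4 + \left(-1\right)^{2}\right)^{2} - \left(-4 + \left(-1\right)^{2}\right)\right)} - \frac{2557696}{3934429} = - \frac{1371372}{-93 + \left(-35 + \left(-4 + 1\right)^{2} - \left(-4 + 1\right)\right)^{2} - 136 \left(-35 + \left(-4 + 1\right)^{2} - \left(-4 + 1\right)\right)} - \frac{2557696}{3934429} = - \frac{1371372}{-93 + \left(-35 + \left(-3\right)^{2} - -3\right)^{2} - 136 \left(-35 + \left(-3\right)^{2} - -3\right)} - \frac{2557696}{3934429} = - \frac{1371372}{-93 + \left(-35 + 9 + 3\right)^{2} - 136 \left(-35 + 9 + 3\right)} - \frac{2557696}{3934429} = - \frac{1371372}{-93 + \left(-23\right)^{2} - -3128} - \frac{2557696}{3934429} = - \frac{1371372}{-93 + 529 + 3128} - \frac{2557696}{3934429} = - \frac{1371372}{3564} - \frac{2557696}{3934429} = \left(-1371372\right) \frac{1}{3564} - \frac{2557696}{3934429} = - \frac{114281}{297} - \frac{2557696}{3934429} = - \frac{450390116261}{1168525413}$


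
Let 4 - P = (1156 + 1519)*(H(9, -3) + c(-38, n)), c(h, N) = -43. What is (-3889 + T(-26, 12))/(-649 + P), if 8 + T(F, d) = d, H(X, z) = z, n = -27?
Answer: -777/24481 ≈ -0.031739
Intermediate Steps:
T(F, d) = -8 + d
P = 123054 (P = 4 - (1156 + 1519)*(-3 - 43) = 4 - 2675*(-46) = 4 - 1*(-123050) = 4 + 123050 = 123054)
(-3889 + T(-26, 12))/(-649 + P) = (-3889 + (-8 + 12))/(-649 + 123054) = (-3889 + 4)/122405 = -3885*1/122405 = -777/24481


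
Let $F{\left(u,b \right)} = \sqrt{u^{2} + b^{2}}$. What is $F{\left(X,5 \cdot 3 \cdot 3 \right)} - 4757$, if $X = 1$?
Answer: $-4757 + \sqrt{2026} \approx -4712.0$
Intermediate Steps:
$F{\left(u,b \right)} = \sqrt{b^{2} + u^{2}}$
$F{\left(X,5 \cdot 3 \cdot 3 \right)} - 4757 = \sqrt{\left(5 \cdot 3 \cdot 3\right)^{2} + 1^{2}} - 4757 = \sqrt{\left(15 \cdot 3\right)^{2} + 1} - 4757 = \sqrt{45^{2} + 1} - 4757 = \sqrt{2025 + 1} - 4757 = \sqrt{2026} - 4757 = -4757 + \sqrt{2026}$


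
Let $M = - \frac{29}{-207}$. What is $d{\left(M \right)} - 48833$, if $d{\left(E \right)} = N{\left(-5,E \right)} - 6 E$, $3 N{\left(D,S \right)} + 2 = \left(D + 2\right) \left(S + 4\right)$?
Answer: $- \frac{10109600}{207} \approx -48839.0$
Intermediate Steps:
$N{\left(D,S \right)} = - \frac{2}{3} + \frac{\left(2 + D\right) \left(4 + S\right)}{3}$ ($N{\left(D,S \right)} = - \frac{2}{3} + \frac{\left(D + 2\right) \left(S + 4\right)}{3} = - \frac{2}{3} + \frac{\left(2 + D\right) \left(4 + S\right)}{3}$)
$M = \frac{29}{207}$ ($M = \left(-29\right) \left(- \frac{1}{207}\right) = \frac{29}{207} \approx 0.1401$)
$d{\left(E \right)} = - \frac{14}{3} - 7 E$ ($d{\left(E \right)} = \left(2 + \frac{2 E}{3} + \frac{4}{3} \left(-5\right) + \frac{1}{3} \left(-5\right) E\right) - 6 E = \left(2 + \frac{2 E}{3} - \frac{20}{3} - \frac{5 E}{3}\right) - 6 E = \left(- \frac{14}{3} - E\right) - 6 E = - \frac{14}{3} - 7 E$)
$d{\left(M \right)} - 48833 = \left(- \frac{14}{3} - \frac{203}{207}\right) - 48833 = - \frac{1169}{207} - 48833 = - \frac{10109600}{207}$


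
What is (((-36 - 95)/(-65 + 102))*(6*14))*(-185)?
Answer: 55020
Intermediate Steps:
(((-36 - 95)/(-65 + 102))*(6*14))*(-185) = (-131/37*84)*(-185) = (-131*1/37*84)*(-185) = -131/37*84*(-185) = -11004/37*(-185) = 55020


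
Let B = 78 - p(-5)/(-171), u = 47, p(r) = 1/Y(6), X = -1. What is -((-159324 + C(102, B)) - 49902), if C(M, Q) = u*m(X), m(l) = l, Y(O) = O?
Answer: 209273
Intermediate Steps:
p(r) = 1/6
B = 80029/1026 (B = 78 - 1/(6*(-171)) = 78 - (-1)/(6*171) = 78 - 1*(-1/1026) = 78 + 1/1026 = 80029/1026 ≈ 78.001)
C(M, Q) = -47 (C(M, Q) = 47*(-1) = -47)
-((-159324 + C(102, B)) - 49902) = -((-159324 - 47) - 49902) = -(-159371 - 49902) = -1*(-209273) = 209273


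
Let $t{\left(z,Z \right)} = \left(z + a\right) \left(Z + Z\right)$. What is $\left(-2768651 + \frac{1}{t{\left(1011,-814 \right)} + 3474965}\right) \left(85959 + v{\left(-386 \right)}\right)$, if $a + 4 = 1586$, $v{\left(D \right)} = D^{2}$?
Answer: $- \frac{485564836381879450}{746439} \approx -6.5051 \cdot 10^{11}$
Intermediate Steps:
$a = 1582$ ($a = -4 + 1586 = 1582$)
$t{\left(z,Z \right)} = 2 Z \left(1582 + z\right)$ ($t{\left(z,Z \right)} = \left(z + 1582\right) \left(Z + Z\right) = \left(1582 + z\right) 2 Z = 2 Z \left(1582 + z\right)$)
$\left(-2768651 + \frac{1}{t{\left(1011,-814 \right)} + 3474965}\right) \left(85959 + v{\left(-386 \right)}\right) = \left(-2768651 + \frac{1}{2 \left(-814\right) \left(1582 + 1011\right) + 3474965}\right) \left(85959 + \left(-386\right)^{2}\right) = \left(-2768651 + \frac{1}{2 \left(-814\right) 2593 + 3474965}\right) \left(85959 + 148996\right) = \left(-2768651 + \frac{1}{-4221404 + 3474965}\right) 234955 = \left(-2768651 + \frac{1}{-746439}\right) 234955 = \left(-2768651 - \frac{1}{746439}\right) 234955 = \left(- \frac{2066629083790}{746439}\right) 234955 = - \frac{485564836381879450}{746439}$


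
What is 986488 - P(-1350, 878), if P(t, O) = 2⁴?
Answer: 986472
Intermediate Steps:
P(t, O) = 16
986488 - P(-1350, 878) = 986488 - 1*16 = 986488 - 16 = 986472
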